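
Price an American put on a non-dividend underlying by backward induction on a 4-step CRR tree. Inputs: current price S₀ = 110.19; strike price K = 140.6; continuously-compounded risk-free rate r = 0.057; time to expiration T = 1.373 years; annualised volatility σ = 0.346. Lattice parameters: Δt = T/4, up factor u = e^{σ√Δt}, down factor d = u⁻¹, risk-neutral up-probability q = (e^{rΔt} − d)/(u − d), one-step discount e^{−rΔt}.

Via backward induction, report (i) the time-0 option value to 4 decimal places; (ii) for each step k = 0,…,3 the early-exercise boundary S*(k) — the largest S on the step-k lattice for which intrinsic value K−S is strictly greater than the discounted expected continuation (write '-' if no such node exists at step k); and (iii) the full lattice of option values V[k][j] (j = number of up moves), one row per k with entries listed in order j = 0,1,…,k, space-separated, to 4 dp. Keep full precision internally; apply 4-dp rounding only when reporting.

price = 34.4360
boundary = - 89.9715 73.4629 89.9715
tree:
34.4360
50.6285 19.4732
67.1371 32.2388 7.3724
80.6166 50.6285 14.9731 0.0000
91.6228 67.1371 30.4100 0.0000 0.0000

Δt=0.34325  u=1.22472  d=0.81651  q=0.49790  discount=0.98062
step 4 (expiry): payoffs max(K−S,0) = 91.6228 67.1371 30.4100 0.0000 0.0000
step 3: (k=3,j=0): S=59.9834, (K−S)⁺=80.6166, hold=77.8925 ⇒ V=80.6166 exercise | (k=3,j=1): S=89.9715, (K−S)⁺=50.6285, hold=47.9043 ⇒ V=50.6285 exercise | (k=3,j=2): S=134.9520, (K−S)⁺=5.6480, hold=14.9731 ⇒ V=14.9731 continue | (k=3,j=3): S=202.4200, (K−S)⁺=0.0000, hold=0.0000 ⇒ V=0.0000 continue  boundary S*=89.9715
step 2: (k=2,j=0): S=73.4629, (K−S)⁺=67.1371, hold=64.4130 ⇒ V=67.1371 exercise | (k=2,j=1): S=110.1900, (K−S)⁺=30.4100, hold=32.2388 ⇒ V=32.2388 continue | (k=2,j=2): S=165.2785, (K−S)⁺=0.0000, hold=7.3724 ⇒ V=7.3724 continue  boundary S*=73.4629
step 1: (k=1,j=0): S=89.9715, (K−S)⁺=50.6285, hold=48.7973 ⇒ V=50.6285 exercise | (k=1,j=1): S=134.9520, (K−S)⁺=5.6480, hold=19.4732 ⇒ V=19.4732 continue  boundary S*=89.9715
step 0: (k=0,j=0): S=110.1900, (K−S)⁺=30.4100, hold=34.4360 ⇒ V=34.4360 continue  boundary S*=-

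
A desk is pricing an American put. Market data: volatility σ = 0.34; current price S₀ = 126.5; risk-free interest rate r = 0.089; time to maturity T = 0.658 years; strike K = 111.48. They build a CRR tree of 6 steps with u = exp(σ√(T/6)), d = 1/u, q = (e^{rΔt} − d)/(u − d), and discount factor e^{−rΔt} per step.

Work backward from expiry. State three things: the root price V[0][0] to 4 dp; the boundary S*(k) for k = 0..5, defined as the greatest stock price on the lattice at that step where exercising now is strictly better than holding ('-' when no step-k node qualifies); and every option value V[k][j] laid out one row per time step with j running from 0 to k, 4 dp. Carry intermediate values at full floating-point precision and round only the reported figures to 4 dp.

price = 5.3870
boundary = - - - - 80.6296 90.2388
tree:
5.3870
8.8178 2.2630
13.9879 4.1234 0.5564
21.3202 7.3585 1.1594 0.0000
30.8504 12.7633 2.4156 0.0000 0.0000
39.4364 21.2412 5.0331 0.0000 0.0000 0.0000
47.1081 30.8504 10.4867 0.0000 0.0000 0.0000 0.0000

params: Δt=0.10967 u=1.11918 d=0.89351 q=0.51534 e^(-rΔt)=0.99029
t_6 payoffs: 47.1081 30.8504 10.4867 0.0000 0.0000 0.0000 0.0000
t_5: node(5,0) S=72.0436 payoff=39.4364 vs cont=38.3536 → 39.4364 [stop]  node(5,1) S=90.2388 payoff=21.2412 vs cont=20.1584 → 21.2412 [stop]  node(5,2) S=113.0294 payoff=0.0000 vs cont=5.0331 → 5.0331 [wait]  node(5,3) S=141.5760 payoff=0.0000 vs cont=0.0000 → 0.0000 [wait]  node(5,4) S=177.3322 payoff=0.0000 vs cont=0.0000 → 0.0000 [wait]  node(5,5) S=222.1191 payoff=0.0000 vs cont=0.0000 → 0.0000 [wait]  ⇒ S*(5)=90.2388
t_4: node(4,0) S=80.6296 payoff=30.8504 vs cont=29.7677 → 30.8504 [stop]  node(4,1) S=100.9933 payoff=10.4867 vs cont=12.7633 → 12.7633 [wait]  node(4,2) S=126.5000 payoff=0.0000 vs cont=2.4156 → 2.4156 [wait]  node(4,3) S=158.4487 payoff=0.0000 vs cont=0.0000 → 0.0000 [wait]  node(4,4) S=198.4663 payoff=0.0000 vs cont=0.0000 → 0.0000 [wait]  ⇒ S*(4)=80.6296
t_3: node(3,0) S=90.2388 payoff=21.2412 vs cont=21.3202 → 21.3202 [wait]  node(3,1) S=113.0294 payoff=0.0000 vs cont=7.3585 → 7.3585 [wait]  node(3,2) S=141.5760 payoff=0.0000 vs cont=1.1594 → 1.1594 [wait]  node(3,3) S=177.3322 payoff=0.0000 vs cont=0.0000 → 0.0000 [wait]  ⇒ S*(3)=-
t_2: node(2,0) S=100.9933 payoff=10.4867 vs cont=13.9879 → 13.9879 [wait]  node(2,1) S=126.5000 payoff=0.0000 vs cont=4.1234 → 4.1234 [wait]  node(2,2) S=158.4487 payoff=0.0000 vs cont=0.5564 → 0.5564 [wait]  ⇒ S*(2)=-
t_1: node(1,0) S=113.0294 payoff=0.0000 vs cont=8.8178 → 8.8178 [wait]  node(1,1) S=141.5760 payoff=0.0000 vs cont=2.2630 → 2.2630 [wait]  ⇒ S*(1)=-
t_0: node(0,0) S=126.5000 payoff=0.0000 vs cont=5.3870 → 5.3870 [wait]  ⇒ S*(0)=-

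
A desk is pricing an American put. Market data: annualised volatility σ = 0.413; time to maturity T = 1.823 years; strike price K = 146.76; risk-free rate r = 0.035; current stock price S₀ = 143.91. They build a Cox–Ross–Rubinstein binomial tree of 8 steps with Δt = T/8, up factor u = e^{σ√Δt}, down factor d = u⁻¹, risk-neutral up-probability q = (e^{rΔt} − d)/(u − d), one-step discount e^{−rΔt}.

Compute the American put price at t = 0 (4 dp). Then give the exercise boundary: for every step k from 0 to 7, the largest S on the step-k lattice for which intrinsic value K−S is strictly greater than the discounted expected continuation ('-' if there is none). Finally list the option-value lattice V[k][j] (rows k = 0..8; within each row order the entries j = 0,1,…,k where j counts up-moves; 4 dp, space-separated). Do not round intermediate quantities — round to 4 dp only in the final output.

Δt=0.22787  u=1.21793  d=0.82107  q=0.47105  discount=0.99206
step 8 (expiry): payoffs max(K−S,0) = 117.0352 102.6678 81.3559 49.7430 2.8500 0.0000 0.0000 0.0000 0.0000
step 7: (k=7,j=0): S=36.2027, (K−S)⁺=110.5573, hold=109.3915 ⇒ V=110.5573 exercise | (k=7,j=1): S=53.7012, (K−S)⁺=93.0588, hold=91.8930 ⇒ V=93.0588 exercise | (k=7,j=2): S=79.6575, (K−S)⁺=67.1025, hold=65.9367 ⇒ V=67.1025 exercise | (k=7,j=3): S=118.1597, (K−S)⁺=28.6003, hold=27.4344 ⇒ V=28.6003 exercise | (k=7,j=4): S=175.2720, (K−S)⁺=0.0000, hold=1.4955 ⇒ V=1.4955 continue | (k=7,j=5): S=259.9893, (K−S)⁺=0.0000, hold=0.0000 ⇒ V=0.0000 continue | (k=7,j=6): S=385.6544, (K−S)⁺=0.0000, hold=0.0000 ⇒ V=0.0000 continue | (k=7,j=7): S=572.0596, (K−S)⁺=0.0000, hold=0.0000 ⇒ V=0.0000 continue  boundary S*=118.1597
step 6: (k=6,j=0): S=44.0922, (K−S)⁺=102.6678, hold=101.5019 ⇒ V=102.6678 exercise | (k=6,j=1): S=65.4041, (K−S)⁺=81.3559, hold=80.1900 ⇒ V=81.3559 exercise | (k=6,j=2): S=97.0170, (K−S)⁺=49.7430, hold=48.5771 ⇒ V=49.7430 exercise | (k=6,j=3): S=143.9100, (K−S)⁺=2.8500, hold=15.7069 ⇒ V=15.7069 continue | (k=6,j=4): S=213.4686, (K−S)⁺=0.0000, hold=0.7848 ⇒ V=0.7848 continue | (k=6,j=5): S=316.6481, (K−S)⁺=0.0000, hold=0.0000 ⇒ V=0.0000 continue | (k=6,j=6): S=469.6992, (K−S)⁺=0.0000, hold=0.0000 ⇒ V=0.0000 continue  boundary S*=97.0170
step 5: (k=5,j=0): S=53.7012, (K−S)⁺=93.0588, hold=91.8930 ⇒ V=93.0588 exercise | (k=5,j=1): S=79.6575, (K−S)⁺=67.1025, hold=65.9367 ⇒ V=67.1025 exercise | (k=5,j=2): S=118.1597, (K−S)⁺=28.6003, hold=33.4425 ⇒ V=33.4425 continue | (k=5,j=3): S=175.2720, (K−S)⁺=0.0000, hold=8.6089 ⇒ V=8.6089 continue | (k=5,j=4): S=259.9893, (K−S)⁺=0.0000, hold=0.4118 ⇒ V=0.4118 continue | (k=5,j=5): S=385.6544, (K−S)⁺=0.0000, hold=0.0000 ⇒ V=0.0000 continue  boundary S*=79.6575
step 4: (k=4,j=0): S=65.4041, (K−S)⁺=81.3559, hold=80.1900 ⇒ V=81.3559 exercise | (k=4,j=1): S=97.0170, (K−S)⁺=49.7430, hold=50.8399 ⇒ V=50.8399 continue | (k=4,j=2): S=143.9100, (K−S)⁺=2.8500, hold=21.5719 ⇒ V=21.5719 continue | (k=4,j=3): S=213.4686, (K−S)⁺=0.0000, hold=4.7100 ⇒ V=4.7100 continue | (k=4,j=4): S=316.6481, (K−S)⁺=0.0000, hold=0.2161 ⇒ V=0.2161 continue  boundary S*=65.4041
step 3: (k=3,j=0): S=79.6575, (K−S)⁺=67.1025, hold=66.4493 ⇒ V=67.1025 exercise | (k=3,j=1): S=118.1597, (K−S)⁺=28.6003, hold=36.7589 ⇒ V=36.7589 continue | (k=3,j=2): S=175.2720, (K−S)⁺=0.0000, hold=13.5209 ⇒ V=13.5209 continue | (k=3,j=3): S=259.9893, (K−S)⁺=0.0000, hold=2.5725 ⇒ V=2.5725 continue  boundary S*=79.6575
step 2: (k=2,j=0): S=97.0170, (K−S)⁺=49.7430, hold=52.3897 ⇒ V=52.3897 continue | (k=2,j=1): S=143.9100, (K−S)⁺=2.8500, hold=25.6076 ⇒ V=25.6076 continue | (k=2,j=2): S=213.4686, (K−S)⁺=0.0000, hold=8.2972 ⇒ V=8.2972 continue  boundary S*=-
step 1: (k=1,j=0): S=118.1597, (K−S)⁺=28.6003, hold=39.4581 ⇒ V=39.4581 continue | (k=1,j=1): S=175.2720, (K−S)⁺=0.0000, hold=17.3149 ⇒ V=17.3149 continue  boundary S*=-
step 0: (k=0,j=0): S=143.9100, (K−S)⁺=2.8500, hold=28.7970 ⇒ V=28.7970 continue  boundary S*=-

price = 28.7970
boundary = - - - 79.6575 65.4041 79.6575 97.0170 118.1597
tree:
28.7970
39.4581 17.3149
52.3897 25.6076 8.2972
67.1025 36.7589 13.5209 2.5725
81.3559 50.8399 21.5719 4.7100 0.2161
93.0588 67.1025 33.4425 8.6089 0.4118 0.0000
102.6678 81.3559 49.7430 15.7069 0.7848 0.0000 0.0000
110.5573 93.0588 67.1025 28.6003 1.4955 0.0000 0.0000 0.0000
117.0352 102.6678 81.3559 49.7430 2.8500 0.0000 0.0000 0.0000 0.0000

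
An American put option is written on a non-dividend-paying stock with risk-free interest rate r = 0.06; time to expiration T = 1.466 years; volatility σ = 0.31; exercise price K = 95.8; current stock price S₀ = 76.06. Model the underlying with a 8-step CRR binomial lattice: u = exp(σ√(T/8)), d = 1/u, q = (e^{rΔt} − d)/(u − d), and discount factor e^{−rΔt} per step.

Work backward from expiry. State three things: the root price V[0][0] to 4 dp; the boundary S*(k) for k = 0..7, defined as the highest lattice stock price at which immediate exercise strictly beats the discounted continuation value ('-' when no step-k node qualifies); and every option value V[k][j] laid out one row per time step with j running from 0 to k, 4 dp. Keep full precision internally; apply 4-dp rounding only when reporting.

params: Δt=0.18325 u=1.14191 d=0.87572 q=0.50841 e^(-rΔt)=0.98907
t_8 payoffs: 69.4915 61.4947 51.0672 37.4701 19.7400 0.0000 0.0000 0.0000 0.0000
t_7: node(7,0) S=30.0420 payoff=65.7580 vs cont=64.7105 → 65.7580 [stop]  node(7,1) S=39.1736 payoff=56.6264 vs cont=55.5789 → 56.6264 [stop]  node(7,2) S=51.0809 payoff=44.7191 vs cont=43.6715 → 44.7191 [stop]  node(7,3) S=66.6076 payoff=29.1924 vs cont=28.1449 → 29.1924 [stop]  node(7,4) S=86.8538 payoff=8.9462 vs cont=9.5980 → 9.5980 [wait]  node(7,5) S=113.2541 payoff=0.0000 vs cont=0.0000 → 0.0000 [wait]  node(7,6) S=147.6791 payoff=0.0000 vs cont=0.0000 → 0.0000 [wait]  node(7,7) S=192.5681 payoff=0.0000 vs cont=0.0000 → 0.0000 [wait]  ⇒ S*(7)=66.6076
t_6: node(6,0) S=34.3053 payoff=61.4947 vs cont=60.4472 → 61.4947 [stop]  node(6,1) S=44.7328 payoff=51.0672 vs cont=50.0197 → 51.0672 [stop]  node(6,2) S=58.3299 payoff=37.4701 vs cont=36.4226 → 37.4701 [stop]  node(6,3) S=76.0600 payoff=19.7400 vs cont=19.0202 → 19.7400 [stop]  node(6,4) S=99.1794 payoff=0.0000 vs cont=4.6667 → 4.6667 [wait]  node(6,5) S=129.3262 payoff=0.0000 vs cont=0.0000 → 0.0000 [wait]  node(6,6) S=168.6366 payoff=0.0000 vs cont=0.0000 → 0.0000 [wait]  ⇒ S*(6)=76.0600
t_5: node(5,0) S=39.1736 payoff=56.6264 vs cont=55.5789 → 56.6264 [stop]  node(5,1) S=51.0809 payoff=44.7191 vs cont=43.6715 → 44.7191 [stop]  node(5,2) S=66.6076 payoff=29.1924 vs cont=28.1449 → 29.1924 [stop]  node(5,3) S=86.8538 payoff=8.9462 vs cont=11.9446 → 11.9446 [wait]  node(5,4) S=113.2541 payoff=0.0000 vs cont=2.2690 → 2.2690 [wait]  node(5,5) S=147.6791 payoff=0.0000 vs cont=0.0000 → 0.0000 [wait]  ⇒ S*(5)=66.6076
t_4: node(4,0) S=44.7328 payoff=51.0672 vs cont=50.0197 → 51.0672 [stop]  node(4,1) S=58.3299 payoff=37.4701 vs cont=36.4226 → 37.4701 [stop]  node(4,2) S=76.0600 payoff=19.7400 vs cont=20.2002 → 20.2002 [wait]  node(4,3) S=99.1794 payoff=0.0000 vs cont=6.9487 → 6.9487 [wait]  node(4,4) S=129.3262 payoff=0.0000 vs cont=1.1032 → 1.1032 [wait]  ⇒ S*(4)=58.3299
t_3: node(3,0) S=51.0809 payoff=44.7191 vs cont=43.6715 → 44.7191 [stop]  node(3,1) S=66.6076 payoff=29.1924 vs cont=28.3763 → 29.1924 [stop]  node(3,2) S=86.8538 payoff=8.9462 vs cont=13.3158 → 13.3158 [wait]  node(3,3) S=113.2541 payoff=0.0000 vs cont=3.9333 → 3.9333 [wait]  ⇒ S*(3)=66.6076
t_2: node(2,0) S=58.3299 payoff=37.4701 vs cont=36.4226 → 37.4701 [stop]  node(2,1) S=76.0600 payoff=19.7400 vs cont=20.8897 → 20.8897 [wait]  node(2,2) S=99.1794 payoff=0.0000 vs cont=8.4523 → 8.4523 [wait]  ⇒ S*(2)=58.3299
t_1: node(1,0) S=66.6076 payoff=29.1924 vs cont=28.7230 → 29.1924 [stop]  node(1,1) S=86.8538 payoff=8.9462 vs cont=14.4071 → 14.4071 [wait]  ⇒ S*(1)=66.6076
t_0: node(0,0) S=76.0600 payoff=19.7400 vs cont=21.4385 → 21.4385 [wait]  ⇒ S*(0)=-

price = 21.4385
boundary = - 66.6076 58.3299 66.6076 58.3299 66.6076 76.0600 66.6076
tree:
21.4385
29.1924 14.4071
37.4701 20.8897 8.4523
44.7191 29.1924 13.3158 3.9333
51.0672 37.4701 20.2002 6.9487 1.1032
56.6264 44.7191 29.1924 11.9446 2.2690 0.0000
61.4947 51.0672 37.4701 19.7400 4.6667 0.0000 0.0000
65.7580 56.6264 44.7191 29.1924 9.5980 0.0000 0.0000 0.0000
69.4915 61.4947 51.0672 37.4701 19.7400 0.0000 0.0000 0.0000 0.0000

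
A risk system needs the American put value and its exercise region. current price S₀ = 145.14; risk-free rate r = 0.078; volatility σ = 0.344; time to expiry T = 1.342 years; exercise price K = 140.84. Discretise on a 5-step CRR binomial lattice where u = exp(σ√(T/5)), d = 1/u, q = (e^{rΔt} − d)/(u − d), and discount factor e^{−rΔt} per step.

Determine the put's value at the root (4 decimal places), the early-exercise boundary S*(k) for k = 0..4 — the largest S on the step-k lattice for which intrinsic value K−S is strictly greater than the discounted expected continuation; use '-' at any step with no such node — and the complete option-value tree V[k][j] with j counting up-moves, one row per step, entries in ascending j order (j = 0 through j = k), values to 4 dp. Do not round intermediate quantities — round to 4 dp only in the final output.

params: Δt=0.26840 u=1.19508 d=0.83676 q=0.51460 e^(-rΔt)=0.97928
t_5 payoffs: 81.3021 55.8063 19.3926 0.0000 0.0000 0.0000
t_4: node(4,0) S=71.1528 payoff=69.6872 vs cont=66.7693 → 69.6872 [stop]  node(4,1) S=101.6224 payoff=39.2176 vs cont=36.2997 → 39.2176 [stop]  node(4,2) S=145.1400 payoff=0.0000 vs cont=9.2180 → 9.2180 [wait]  node(4,3) S=207.2930 payoff=0.0000 vs cont=0.0000 → 0.0000 [wait]  node(4,4) S=296.0617 payoff=0.0000 vs cont=0.0000 → 0.0000 [wait]  ⇒ S*(4)=101.6224
t_3: node(3,0) S=85.0337 payoff=55.8063 vs cont=52.8885 → 55.8063 [stop]  node(3,1) S=121.4474 payoff=19.3926 vs cont=23.2870 → 23.2870 [wait]  node(3,2) S=173.4546 payoff=0.0000 vs cont=4.3817 → 4.3817 [wait]  node(3,3) S=247.7327 payoff=0.0000 vs cont=0.0000 → 0.0000 [wait]  ⇒ S*(3)=85.0337
t_2: node(2,0) S=101.6224 payoff=39.2176 vs cont=38.2623 → 39.2176 [stop]  node(2,1) S=145.1400 payoff=0.0000 vs cont=13.2774 → 13.2774 [wait]  node(2,2) S=207.2930 payoff=0.0000 vs cont=2.0828 → 2.0828 [wait]  ⇒ S*(2)=101.6224
t_1: node(1,0) S=121.4474 payoff=19.3926 vs cont=25.3327 → 25.3327 [wait]  node(1,1) S=173.4546 payoff=0.0000 vs cont=7.3609 → 7.3609 [wait]  ⇒ S*(1)=-
t_0: node(0,0) S=145.1400 payoff=0.0000 vs cont=15.7511 → 15.7511 [wait]  ⇒ S*(0)=-

price = 15.7511
boundary = - - 101.6224 85.0337 101.6224
tree:
15.7511
25.3327 7.3609
39.2176 13.2774 2.0828
55.8063 23.2870 4.3817 0.0000
69.6872 39.2176 9.2180 0.0000 0.0000
81.3021 55.8063 19.3926 0.0000 0.0000 0.0000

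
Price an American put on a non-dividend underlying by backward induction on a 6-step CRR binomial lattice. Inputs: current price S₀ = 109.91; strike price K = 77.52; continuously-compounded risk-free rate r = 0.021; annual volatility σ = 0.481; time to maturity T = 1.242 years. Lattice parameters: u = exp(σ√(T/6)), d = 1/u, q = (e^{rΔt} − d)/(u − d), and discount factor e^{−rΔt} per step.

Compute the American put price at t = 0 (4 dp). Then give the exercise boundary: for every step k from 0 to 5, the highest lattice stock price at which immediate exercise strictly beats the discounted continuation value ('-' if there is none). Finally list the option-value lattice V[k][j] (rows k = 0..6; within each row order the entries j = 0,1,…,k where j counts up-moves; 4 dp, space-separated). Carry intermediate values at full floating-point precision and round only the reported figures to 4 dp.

price = 7.1272
boundary = - - - - 45.8005 57.0049
tree:
7.1272
10.7990 2.8039
15.9884 4.6959 0.5680
22.9764 7.7841 1.0475 0.0000
31.7195 12.7397 1.9318 0.0000 0.0000
40.7217 20.5151 3.5625 0.0000 0.0000 0.0000
47.9544 31.7195 6.5698 0.0000 0.0000 0.0000 0.0000

Δt=0.20700, u=1.24463, d=0.80345, q=0.45538, disc=e^(-rΔt)=0.99566
k=6 terminal: V=max(K-S,0) → 47.9544 31.7195 6.5698 0.0000 0.0000 0.0000 0.0000
k=5: j=0 S=36.7983 intr=40.7217 cont=40.3854 V=40.7217[EX]; j=1 S=57.0049 intr=20.5151 cont=20.1789 V=20.5151[EX]; j=2 S=88.3071 intr=0.0000 cont=3.5625 V=3.5625[hold]; j=3 S=136.7978 intr=0.0000 cont=0.0000 V=0.0000[hold]; j=4 S=211.9154 intr=0.0000 cont=0.0000 V=0.0000[hold]; j=5 S=328.2813 intr=0.0000 cont=0.0000 V=0.0000[hold]  S*(5)=57.0049
k=4: j=0 S=45.8005 intr=31.7195 cont=31.3833 V=31.7195[EX]; j=1 S=70.9502 intr=6.5698 cont=12.7397 V=12.7397[hold]; j=2 S=109.9100 intr=0.0000 cont=1.9318 V=1.9318[hold]; j=3 S=170.2632 intr=0.0000 cont=0.0000 V=0.0000[hold]; j=4 S=263.7572 intr=0.0000 cont=0.0000 V=0.0000[hold]  S*(4)=45.8005
k=3: j=0 S=57.0049 intr=20.5151 cont=22.9764 V=22.9764[hold]; j=1 S=88.3071 intr=0.0000 cont=7.7841 V=7.7841[hold]; j=2 S=136.7978 intr=0.0000 cont=1.0475 V=1.0475[hold]; j=3 S=211.9154 intr=0.0000 cont=0.0000 V=0.0000[hold]  S*(3)=-
k=2: j=0 S=70.9502 intr=6.5698 cont=15.9884 V=15.9884[hold]; j=1 S=109.9100 intr=0.0000 cont=4.6959 V=4.6959[hold]; j=2 S=170.2632 intr=0.0000 cont=0.5680 V=0.5680[hold]  S*(2)=-
k=1: j=0 S=88.3071 intr=0.0000 cont=10.7990 V=10.7990[hold]; j=1 S=136.7978 intr=0.0000 cont=2.8039 V=2.8039[hold]  S*(1)=-
k=0: j=0 S=109.9100 intr=0.0000 cont=7.1272 V=7.1272[hold]  S*(0)=-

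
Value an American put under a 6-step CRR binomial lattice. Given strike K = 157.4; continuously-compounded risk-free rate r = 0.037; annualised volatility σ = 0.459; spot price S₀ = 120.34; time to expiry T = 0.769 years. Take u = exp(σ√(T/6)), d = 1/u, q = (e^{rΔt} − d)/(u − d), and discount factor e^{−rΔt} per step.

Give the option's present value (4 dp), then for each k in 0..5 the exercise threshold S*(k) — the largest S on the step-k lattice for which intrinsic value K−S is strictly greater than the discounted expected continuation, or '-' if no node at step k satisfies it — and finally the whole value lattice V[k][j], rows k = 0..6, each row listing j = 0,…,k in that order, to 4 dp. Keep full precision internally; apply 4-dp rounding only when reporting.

price = 42.9592
boundary = - - 86.6324 102.1046 86.6324 102.1046
tree:
42.9592
56.2453 28.6119
70.7676 40.6564 15.5015
83.8953 55.2954 24.7812 5.3351
95.0336 70.7676 38.1319 10.1796 0.0000
104.4842 83.8953 55.2954 19.4231 0.0000 0.0000
112.5026 95.0336 70.7676 37.0600 0.0000 0.0000 0.0000

Δt=0.12817, u=1.17860, d=0.84847, q=0.47341, disc=e^(-rΔt)=0.99527
k=6 terminal: V=max(K-S,0) → 112.5026 95.0336 70.7676 37.0600 0.0000 0.0000 0.0000
k=5: j=0 S=52.9158 intr=104.4842 cont=103.7395 V=104.4842[EX]; j=1 S=73.5047 intr=83.8953 cont=83.1506 V=83.8953[EX]; j=2 S=102.1046 intr=55.2954 cont=54.5508 V=55.2954[EX]; j=3 S=141.8322 intr=15.5678 cont=19.4231 V=19.4231[hold]; j=4 S=197.0174 intr=0.0000 cont=0.0000 V=0.0000[hold]; j=5 S=273.6745 intr=0.0000 cont=0.0000 V=0.0000[hold]  S*(5)=102.1046
k=4: j=0 S=62.3664 intr=95.0336 cont=94.2890 V=95.0336[EX]; j=1 S=86.6324 intr=70.7676 cont=70.0230 V=70.7676[EX]; j=2 S=120.3400 intr=37.0600 cont=38.1319 V=38.1319[hold]; j=3 S=167.1629 intr=0.0000 cont=10.1796 V=10.1796[hold]; j=4 S=232.2039 intr=0.0000 cont=0.0000 V=0.0000[hold]  S*(4)=86.6324
k=3: j=0 S=73.5047 intr=83.8953 cont=83.1506 V=83.8953[EX]; j=1 S=102.1046 intr=55.2954 cont=55.0558 V=55.2954[EX]; j=2 S=141.8322 intr=15.5678 cont=24.7812 V=24.7812[hold]; j=3 S=197.0174 intr=0.0000 cont=5.3351 V=5.3351[hold]  S*(3)=102.1046
k=2: j=0 S=86.6324 intr=70.7676 cont=70.0230 V=70.7676[EX]; j=1 S=120.3400 intr=37.0600 cont=40.6564 V=40.6564[hold]; j=2 S=167.1629 intr=0.0000 cont=15.5015 V=15.5015[hold]  S*(2)=86.6324
k=1: j=0 S=102.1046 intr=55.2954 cont=56.2453 V=56.2453[hold]; j=1 S=141.8322 intr=15.5678 cont=28.6119 V=28.6119[hold]  S*(1)=-
k=0: j=0 S=120.3400 intr=37.0600 cont=42.9592 V=42.9592[hold]  S*(0)=-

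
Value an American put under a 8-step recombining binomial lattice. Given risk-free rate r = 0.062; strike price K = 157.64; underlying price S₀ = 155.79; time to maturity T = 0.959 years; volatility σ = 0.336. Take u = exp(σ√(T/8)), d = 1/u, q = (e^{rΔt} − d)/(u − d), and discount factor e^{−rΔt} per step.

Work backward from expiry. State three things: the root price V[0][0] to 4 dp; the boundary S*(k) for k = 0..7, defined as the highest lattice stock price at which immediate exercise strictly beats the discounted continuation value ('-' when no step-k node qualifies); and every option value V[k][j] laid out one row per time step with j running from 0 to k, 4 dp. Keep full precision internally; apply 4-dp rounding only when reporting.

Δt=0.11987, u=1.12337, d=0.89018, q=0.50294, disc=e^(-rΔt)=0.99260
k=8 terminal: V=max(K-S,0) → 96.2134 80.1220 59.8154 34.1892 1.8500 0.0000 0.0000 0.0000 0.0000
k=7: j=0 S=69.0048 intr=88.6352 cont=87.4679 V=88.6352[EX]; j=1 S=87.0814 intr=70.5586 cont=69.3913 V=70.5586[EX]; j=2 S=109.8932 intr=47.7468 cont=46.5795 V=47.7468[EX]; j=3 S=138.6809 intr=18.9591 cont=17.7918 V=18.9591[EX]; j=4 S=175.0098 intr=0.0000 cont=0.9128 V=0.9128[hold]; j=5 S=220.8555 intr=0.0000 cont=0.0000 V=0.0000[hold]; j=6 S=278.7108 intr=0.0000 cont=0.0000 V=0.0000[hold]; j=7 S=351.7220 intr=0.0000 cont=0.0000 V=0.0000[hold]  S*(7)=138.6809
k=6: j=0 S=77.5180 intr=80.1220 cont=78.9547 V=80.1220[EX]; j=1 S=97.8246 intr=59.8154 cont=58.6481 V=59.8154[EX]; j=2 S=123.4508 intr=34.1892 cont=33.0219 V=34.1892[EX]; j=3 S=155.7900 intr=1.8500 cont=9.8097 V=9.8097[hold]; j=4 S=196.6008 intr=0.0000 cont=0.4503 V=0.4503[hold]; j=5 S=248.1024 intr=0.0000 cont=0.0000 V=0.0000[hold]; j=6 S=313.0954 intr=0.0000 cont=0.0000 V=0.0000[hold]  S*(6)=123.4508
k=5: j=0 S=87.0814 intr=70.5586 cont=69.3913 V=70.5586[EX]; j=1 S=109.8932 intr=47.7468 cont=46.5795 V=47.7468[EX]; j=2 S=138.6809 intr=18.9591 cont=21.7654 V=21.7654[hold]; j=3 S=175.0098 intr=0.0000 cont=5.0647 V=5.0647[hold]; j=4 S=220.8555 intr=0.0000 cont=0.2222 V=0.2222[hold]; j=5 S=278.7108 intr=0.0000 cont=0.0000 V=0.0000[hold]  S*(5)=109.8932
k=4: j=0 S=97.8246 intr=59.8154 cont=58.6481 V=59.8154[EX]; j=1 S=123.4508 intr=34.1892 cont=34.4229 V=34.4229[hold]; j=2 S=155.7900 intr=1.8500 cont=13.2670 V=13.2670[hold]; j=3 S=196.6008 intr=0.0000 cont=2.6097 V=2.6097[hold]; j=4 S=248.1024 intr=0.0000 cont=0.1096 V=0.1096[hold]  S*(4)=97.8246
k=3: j=0 S=109.8932 intr=47.7468 cont=46.6961 V=47.7468[EX]; j=1 S=138.6809 intr=18.9591 cont=23.6066 V=23.6066[hold]; j=2 S=175.0098 intr=0.0000 cont=7.8485 V=7.8485[hold]; j=3 S=220.8555 intr=0.0000 cont=1.3423 V=1.3423[hold]  S*(3)=109.8932
k=2: j=0 S=123.4508 intr=34.1892 cont=35.3421 V=35.3421[hold]; j=1 S=155.7900 intr=1.8500 cont=15.5651 V=15.5651[hold]; j=2 S=196.6008 intr=0.0000 cont=4.5424 V=4.5424[hold]  S*(2)=-
k=1: j=0 S=138.6809 intr=18.9591 cont=25.2074 V=25.2074[hold]; j=1 S=175.0098 intr=0.0000 cont=9.9471 V=9.9471[hold]  S*(1)=-
k=0: j=0 S=155.7900 intr=1.8500 cont=17.4026 V=17.4026[hold]  S*(0)=-

price = 17.4026
boundary = - - - 109.8932 97.8246 109.8932 123.4508 138.6809
tree:
17.4026
25.2074 9.9471
35.3421 15.5651 4.5424
47.7468 23.6066 7.8485 1.3423
59.8154 34.4229 13.2670 2.6097 0.1096
70.5586 47.7468 21.7654 5.0647 0.2222 0.0000
80.1220 59.8154 34.1892 9.8097 0.4503 0.0000 0.0000
88.6352 70.5586 47.7468 18.9591 0.9128 0.0000 0.0000 0.0000
96.2134 80.1220 59.8154 34.1892 1.8500 0.0000 0.0000 0.0000 0.0000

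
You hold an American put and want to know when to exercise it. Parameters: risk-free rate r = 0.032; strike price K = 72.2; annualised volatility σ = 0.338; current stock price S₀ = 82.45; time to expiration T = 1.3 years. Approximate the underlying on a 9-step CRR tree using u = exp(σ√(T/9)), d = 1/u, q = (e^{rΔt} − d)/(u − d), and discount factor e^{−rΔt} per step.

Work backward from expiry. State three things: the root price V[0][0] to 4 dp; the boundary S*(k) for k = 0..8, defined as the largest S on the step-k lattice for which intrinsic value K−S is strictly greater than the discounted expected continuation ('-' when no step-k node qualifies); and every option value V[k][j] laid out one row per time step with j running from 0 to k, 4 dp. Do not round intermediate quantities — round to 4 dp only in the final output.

price = 6.1120
boundary = - - - - 49.3211 43.3754 49.3211 56.0819 63.7693
tree:
6.1120
8.9116 3.2084
12.6331 5.0593 1.2809
17.3292 7.7851 2.2236 0.2958
22.8789 11.6230 3.7989 0.5781 0.0000
28.8246 16.7060 6.3561 1.1297 0.0000 0.0000
34.0535 22.8789 10.3345 2.2076 0.0000 0.0000 0.0000
38.6521 28.8246 16.1181 4.3141 0.0000 0.0000 0.0000 0.0000
42.6964 34.0535 22.8789 8.4307 0.0000 0.0000 0.0000 0.0000 0.0000
46.2530 38.6521 28.8246 16.1181 0.0000 0.0000 0.0000 0.0000 0.0000 0.0000

Δt=0.14444  u=1.13708  d=0.87945  q=0.48591  discount=0.99539
step 9 (expiry): payoffs max(K−S,0) = 46.2530 38.6521 28.8246 16.1181 0.0000 0.0000 0.0000 0.0000 0.0000 0.0000
step 8: (k=8,j=0): S=29.5036, (K−S)⁺=42.6964, hold=42.3634 ⇒ V=42.6964 exercise | (k=8,j=1): S=38.1465, (K−S)⁺=34.0535, hold=33.7206 ⇒ V=34.0535 exercise | (k=8,j=2): S=49.3211, (K−S)⁺=22.8789, hold=22.5459 ⇒ V=22.8789 exercise | (k=8,j=3): S=63.7693, (K−S)⁺=8.4307, hold=8.2479 ⇒ V=8.4307 exercise | (k=8,j=4): S=82.4500, (K−S)⁺=0.0000, hold=0.0000 ⇒ V=0.0000 continue | (k=8,j=5): S=106.6030, (K−S)⁺=0.0000, hold=0.0000 ⇒ V=0.0000 continue | (k=8,j=6): S=137.8314, (K−S)⁺=0.0000, hold=0.0000 ⇒ V=0.0000 continue | (k=8,j=7): S=178.2079, (K−S)⁺=0.0000, hold=0.0000 ⇒ V=0.0000 continue | (k=8,j=8): S=230.4123, (K−S)⁺=0.0000, hold=0.0000 ⇒ V=0.0000 continue  boundary S*=63.7693
step 7: (k=7,j=0): S=33.5479, (K−S)⁺=38.6521, hold=38.3192 ⇒ V=38.6521 exercise | (k=7,j=1): S=43.3754, (K−S)⁺=28.8246, hold=28.4916 ⇒ V=28.8246 exercise | (k=7,j=2): S=56.0819, (K−S)⁺=16.1181, hold=15.7852 ⇒ V=16.1181 exercise | (k=7,j=3): S=72.5106, (K−S)⁺=0.0000, hold=4.3141 ⇒ V=4.3141 continue | (k=7,j=4): S=93.7519, (K−S)⁺=0.0000, hold=0.0000 ⇒ V=0.0000 continue | (k=7,j=5): S=121.2157, (K−S)⁺=0.0000, hold=0.0000 ⇒ V=0.0000 continue | (k=7,j=6): S=156.7247, (K−S)⁺=0.0000, hold=0.0000 ⇒ V=0.0000 continue | (k=7,j=7): S=202.6358, (K−S)⁺=0.0000, hold=0.0000 ⇒ V=0.0000 continue  boundary S*=56.0819
step 6: (k=6,j=0): S=38.1465, (K−S)⁺=34.0535, hold=33.7206 ⇒ V=34.0535 exercise | (k=6,j=1): S=49.3211, (K−S)⁺=22.8789, hold=22.5459 ⇒ V=22.8789 exercise | (k=6,j=2): S=63.7693, (K−S)⁺=8.4307, hold=10.3345 ⇒ V=10.3345 continue | (k=6,j=3): S=82.4500, (K−S)⁺=0.0000, hold=2.2076 ⇒ V=2.2076 continue | (k=6,j=4): S=106.6030, (K−S)⁺=0.0000, hold=0.0000 ⇒ V=0.0000 continue | (k=6,j=5): S=137.8314, (K−S)⁺=0.0000, hold=0.0000 ⇒ V=0.0000 continue | (k=6,j=6): S=178.2079, (K−S)⁺=0.0000, hold=0.0000 ⇒ V=0.0000 continue  boundary S*=49.3211
step 5: (k=5,j=0): S=43.3754, (K−S)⁺=28.8246, hold=28.4916 ⇒ V=28.8246 exercise | (k=5,j=1): S=56.0819, (K−S)⁺=16.1181, hold=16.7060 ⇒ V=16.7060 continue | (k=5,j=2): S=72.5106, (K−S)⁺=0.0000, hold=6.3561 ⇒ V=6.3561 continue | (k=5,j=3): S=93.7519, (K−S)⁺=0.0000, hold=1.1297 ⇒ V=1.1297 continue | (k=5,j=4): S=121.2157, (K−S)⁺=0.0000, hold=0.0000 ⇒ V=0.0000 continue | (k=5,j=5): S=156.7247, (K−S)⁺=0.0000, hold=0.0000 ⇒ V=0.0000 continue  boundary S*=43.3754
step 4: (k=4,j=0): S=49.3211, (K−S)⁺=22.8789, hold=22.8302 ⇒ V=22.8789 exercise | (k=4,j=1): S=63.7693, (K−S)⁺=8.4307, hold=11.6230 ⇒ V=11.6230 continue | (k=4,j=2): S=82.4500, (K−S)⁺=0.0000, hold=3.7989 ⇒ V=3.7989 continue | (k=4,j=3): S=106.6030, (K−S)⁺=0.0000, hold=0.5781 ⇒ V=0.5781 continue | (k=4,j=4): S=137.8314, (K−S)⁺=0.0000, hold=0.0000 ⇒ V=0.0000 continue  boundary S*=49.3211
step 3: (k=3,j=0): S=56.0819, (K−S)⁺=16.1181, hold=17.3292 ⇒ V=17.3292 continue | (k=3,j=1): S=72.5106, (K−S)⁺=0.0000, hold=7.7851 ⇒ V=7.7851 continue | (k=3,j=2): S=93.7519, (K−S)⁺=0.0000, hold=2.2236 ⇒ V=2.2236 continue | (k=3,j=3): S=121.2157, (K−S)⁺=0.0000, hold=0.2958 ⇒ V=0.2958 continue  boundary S*=-
step 2: (k=2,j=0): S=63.7693, (K−S)⁺=8.4307, hold=12.6331 ⇒ V=12.6331 continue | (k=2,j=1): S=82.4500, (K−S)⁺=0.0000, hold=5.0593 ⇒ V=5.0593 continue | (k=2,j=2): S=106.6030, (K−S)⁺=0.0000, hold=1.2809 ⇒ V=1.2809 continue  boundary S*=-
step 1: (k=1,j=0): S=72.5106, (K−S)⁺=0.0000, hold=8.9116 ⇒ V=8.9116 continue | (k=1,j=1): S=93.7519, (K−S)⁺=0.0000, hold=3.2084 ⇒ V=3.2084 continue  boundary S*=-
step 0: (k=0,j=0): S=82.4500, (K−S)⁺=0.0000, hold=6.1120 ⇒ V=6.1120 continue  boundary S*=-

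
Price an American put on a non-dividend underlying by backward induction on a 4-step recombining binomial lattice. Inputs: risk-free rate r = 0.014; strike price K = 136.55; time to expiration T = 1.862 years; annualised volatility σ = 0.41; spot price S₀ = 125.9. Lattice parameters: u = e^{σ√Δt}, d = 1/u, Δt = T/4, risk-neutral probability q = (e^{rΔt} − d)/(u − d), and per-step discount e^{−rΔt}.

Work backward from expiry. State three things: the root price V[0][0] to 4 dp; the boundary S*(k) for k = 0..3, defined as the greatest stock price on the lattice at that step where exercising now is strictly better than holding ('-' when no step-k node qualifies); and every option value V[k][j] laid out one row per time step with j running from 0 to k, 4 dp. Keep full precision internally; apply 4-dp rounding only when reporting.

Δt=0.46550, u=1.32278, d=0.75599, q=0.44205, disc=e^(-rΔt)=0.99350
k=4 terminal: V=max(K-S,0) → 95.4275 64.5964 10.6500 0.0000 0.0000
k=3: j=0 S=54.3959 intr=82.1541 cont=81.2671 V=82.1541[EX]; j=1 S=95.1786 intr=41.3714 cont=40.4844 V=41.3714[EX]; j=2 S=166.5376 intr=0.0000 cont=5.9035 V=5.9035[hold]; j=3 S=291.3971 intr=0.0000 cont=0.0000 V=0.0000[hold]  S*(3)=95.1786
k=2: j=0 S=71.9536 intr=64.5964 cont=63.7094 V=64.5964[EX]; j=1 S=125.9000 intr=10.6500 cont=25.5258 V=25.5258[hold]; j=2 S=220.2920 intr=0.0000 cont=3.2724 V=3.2724[hold]  S*(2)=71.9536
k=1: j=0 S=95.1786 intr=41.3714 cont=47.0176 V=47.0176[hold]; j=1 S=166.5376 intr=0.0000 cont=15.5867 V=15.5867[hold]  S*(1)=-
k=0: j=0 S=125.9000 intr=10.6500 cont=32.9082 V=32.9082[hold]  S*(0)=-

price = 32.9082
boundary = - - 71.9536 95.1786
tree:
32.9082
47.0176 15.5867
64.5964 25.5258 3.2724
82.1541 41.3714 5.9035 0.0000
95.4275 64.5964 10.6500 0.0000 0.0000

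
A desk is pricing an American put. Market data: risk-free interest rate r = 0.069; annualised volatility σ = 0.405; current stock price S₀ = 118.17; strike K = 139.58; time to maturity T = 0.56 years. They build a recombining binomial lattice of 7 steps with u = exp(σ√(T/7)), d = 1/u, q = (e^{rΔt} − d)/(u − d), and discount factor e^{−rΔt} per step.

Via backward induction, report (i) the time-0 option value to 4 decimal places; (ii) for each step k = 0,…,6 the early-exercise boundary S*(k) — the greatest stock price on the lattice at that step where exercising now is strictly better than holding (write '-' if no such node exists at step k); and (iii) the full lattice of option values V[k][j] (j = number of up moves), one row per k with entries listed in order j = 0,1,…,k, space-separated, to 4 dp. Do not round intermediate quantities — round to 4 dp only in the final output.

Δt=0.08000, u=1.12137, d=0.89177, q=0.49550, disc=e^(-rΔt)=0.99450
k=7 terminal: V=max(K-S,0) → 86.5814 72.9358 55.7769 34.2000 7.0677 0.0000 0.0000 0.0000
k=6: j=0 S=59.4310 intr=80.1490 cont=79.3806 V=80.1490[EX]; j=1 S=74.7328 intr=64.8472 cont=64.0788 V=64.8472[EX]; j=2 S=93.9743 intr=45.6057 cont=44.8373 V=45.6057[EX]; j=3 S=118.1700 intr=21.4100 cont=20.6416 V=21.4100[EX]; j=4 S=148.5954 intr=0.0000 cont=3.5460 V=3.5460[hold]; j=5 S=186.8544 intr=0.0000 cont=0.0000 V=0.0000[hold]; j=6 S=234.9639 intr=0.0000 cont=0.0000 V=0.0000[hold]  S*(6)=118.1700
k=5: j=0 S=66.6442 intr=72.9358 cont=72.1675 V=72.9358[EX]; j=1 S=83.8031 intr=55.7769 cont=55.0085 V=55.7769[EX]; j=2 S=105.3800 intr=34.2000 cont=33.4316 V=34.2000[EX]; j=3 S=132.5123 intr=7.0677 cont=12.4892 V=12.4892[hold]; j=4 S=166.6304 intr=0.0000 cont=1.7791 V=1.7791[hold]; j=5 S=209.5329 intr=0.0000 cont=0.0000 V=0.0000[hold]  S*(5)=105.3800
k=4: j=0 S=74.7328 intr=64.8472 cont=64.0788 V=64.8472[EX]; j=1 S=93.9743 intr=45.6057 cont=44.8373 V=45.6057[EX]; j=2 S=118.1700 intr=21.4100 cont=23.3132 V=23.3132[hold]; j=3 S=148.5954 intr=0.0000 cont=7.1428 V=7.1428[hold]; j=4 S=186.8544 intr=0.0000 cont=0.8926 V=0.8926[hold]  S*(4)=93.9743
k=3: j=0 S=83.8031 intr=55.7769 cont=55.0085 V=55.7769[EX]; j=1 S=105.3800 intr=34.2000 cont=34.3695 V=34.3695[hold]; j=2 S=132.5123 intr=7.0677 cont=15.2165 V=15.2165[hold]; j=3 S=166.6304 intr=0.0000 cont=4.0236 V=4.0236[hold]  S*(3)=83.8031
k=2: j=0 S=93.9743 intr=45.6057 cont=44.9208 V=45.6057[EX]; j=1 S=118.1700 intr=21.4100 cont=24.7422 V=24.7422[hold]; j=2 S=148.5954 intr=0.0000 cont=9.6172 V=9.6172[hold]  S*(2)=93.9743
k=1: j=0 S=105.3800 intr=34.2000 cont=35.0737 V=35.0737[hold]; j=1 S=132.5123 intr=7.0677 cont=17.1528 V=17.1528[hold]  S*(1)=-
k=0: j=0 S=118.1700 intr=21.4100 cont=26.0497 V=26.0497[hold]  S*(0)=-

price = 26.0497
boundary = - - 93.9743 83.8031 93.9743 105.3800 118.1700
tree:
26.0497
35.0737 17.1528
45.6057 24.7422 9.6172
55.7769 34.3695 15.2165 4.0236
64.8472 45.6057 23.3132 7.1428 0.8926
72.9358 55.7769 34.2000 12.4892 1.7791 0.0000
80.1490 64.8472 45.6057 21.4100 3.5460 0.0000 0.0000
86.5814 72.9358 55.7769 34.2000 7.0677 0.0000 0.0000 0.0000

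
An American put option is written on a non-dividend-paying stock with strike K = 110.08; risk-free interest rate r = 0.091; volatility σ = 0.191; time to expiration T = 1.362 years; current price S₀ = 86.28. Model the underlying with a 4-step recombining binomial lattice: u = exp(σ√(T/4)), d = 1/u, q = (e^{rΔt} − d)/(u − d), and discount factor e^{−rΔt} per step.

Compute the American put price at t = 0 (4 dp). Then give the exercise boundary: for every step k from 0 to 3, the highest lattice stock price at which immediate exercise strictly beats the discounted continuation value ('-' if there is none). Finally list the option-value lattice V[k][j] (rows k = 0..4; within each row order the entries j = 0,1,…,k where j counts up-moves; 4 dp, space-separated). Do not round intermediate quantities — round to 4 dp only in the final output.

price = 23.8000
boundary = 86.2800 96.4525 86.2800 96.4525
tree:
23.8000
32.8997 13.6275
41.0396 23.8000 5.6151
48.3211 32.8997 13.6275 0.8462
54.8346 41.0396 23.8000 2.2556 0.0000

Δt=0.34050, u=1.11790, d=0.89453, q=0.61306, disc=e^(-rΔt)=0.96949
k=4 terminal: V=max(K-S,0) → 54.8346 41.0396 23.8000 2.2556 0.0000
k=3: j=0 S=61.7589 intr=48.3211 cont=44.9625 V=48.3211[EX]; j=1 S=77.1803 intr=32.8997 cont=29.5411 V=32.8997[EX]; j=2 S=96.4525 intr=13.6275 cont=10.2689 V=13.6275[EX]; j=3 S=120.5370 intr=0.0000 cont=0.8462 V=0.8462[hold]  S*(3)=96.4525
k=2: j=0 S=69.0404 intr=41.0396 cont=37.6810 V=41.0396[EX]; j=1 S=86.2800 intr=23.8000 cont=20.4414 V=23.8000[EX]; j=2 S=107.8244 intr=2.2556 cont=5.6151 V=5.6151[hold]  S*(2)=86.2800
k=1: j=0 S=77.1803 intr=32.8997 cont=29.5411 V=32.8997[EX]; j=1 S=96.4525 intr=13.6275 cont=12.2656 V=13.6275[EX]  S*(1)=96.4525
k=0: j=0 S=86.2800 intr=23.8000 cont=20.4414 V=23.8000[EX]  S*(0)=86.2800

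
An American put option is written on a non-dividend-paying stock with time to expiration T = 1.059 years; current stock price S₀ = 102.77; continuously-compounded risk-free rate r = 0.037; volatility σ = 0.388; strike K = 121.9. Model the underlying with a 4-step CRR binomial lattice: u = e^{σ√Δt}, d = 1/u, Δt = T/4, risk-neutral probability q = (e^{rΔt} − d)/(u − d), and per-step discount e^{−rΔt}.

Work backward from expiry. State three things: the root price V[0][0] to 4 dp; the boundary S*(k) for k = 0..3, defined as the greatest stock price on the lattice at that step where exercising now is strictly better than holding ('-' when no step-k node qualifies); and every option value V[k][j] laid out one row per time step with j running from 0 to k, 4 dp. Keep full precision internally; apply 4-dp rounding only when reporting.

price = 27.3568
boundary = - - 68.9383 84.1712
tree:
27.3568
38.9719 15.0733
52.9617 24.3018 5.1754
65.4378 37.7288 9.9502 0.0000
75.6561 52.9617 19.1300 0.0000 0.0000

Δt=0.26475  u=1.22096  d=0.81902  q=0.47475  discount=0.99025
step 4 (expiry): payoffs max(K−S,0) = 75.6561 52.9617 19.1300 0.0000 0.0000
step 3: (k=3,j=0): S=56.4622, (K−S)⁺=65.4378, hold=64.2496 ⇒ V=65.4378 exercise | (k=3,j=1): S=84.1712, (K−S)⁺=37.7288, hold=36.5406 ⇒ V=37.7288 exercise | (k=3,j=2): S=125.4785, (K−S)⁺=0.0000, hold=9.9502 ⇒ V=9.9502 continue | (k=3,j=3): S=187.0576, (K−S)⁺=0.0000, hold=0.0000 ⇒ V=0.0000 continue  boundary S*=84.1712
step 2: (k=2,j=0): S=68.9383, (K−S)⁺=52.9617, hold=51.7735 ⇒ V=52.9617 exercise | (k=2,j=1): S=102.7700, (K−S)⁺=19.1300, hold=24.3018 ⇒ V=24.3018 continue | (k=2,j=2): S=153.2048, (K−S)⁺=0.0000, hold=5.1754 ⇒ V=5.1754 continue  boundary S*=68.9383
step 1: (k=1,j=0): S=84.1712, (K−S)⁺=37.7288, hold=38.9719 ⇒ V=38.9719 continue | (k=1,j=1): S=125.4785, (K−S)⁺=0.0000, hold=15.0733 ⇒ V=15.0733 continue  boundary S*=-
step 0: (k=0,j=0): S=102.7700, (K−S)⁺=19.1300, hold=27.3568 ⇒ V=27.3568 continue  boundary S*=-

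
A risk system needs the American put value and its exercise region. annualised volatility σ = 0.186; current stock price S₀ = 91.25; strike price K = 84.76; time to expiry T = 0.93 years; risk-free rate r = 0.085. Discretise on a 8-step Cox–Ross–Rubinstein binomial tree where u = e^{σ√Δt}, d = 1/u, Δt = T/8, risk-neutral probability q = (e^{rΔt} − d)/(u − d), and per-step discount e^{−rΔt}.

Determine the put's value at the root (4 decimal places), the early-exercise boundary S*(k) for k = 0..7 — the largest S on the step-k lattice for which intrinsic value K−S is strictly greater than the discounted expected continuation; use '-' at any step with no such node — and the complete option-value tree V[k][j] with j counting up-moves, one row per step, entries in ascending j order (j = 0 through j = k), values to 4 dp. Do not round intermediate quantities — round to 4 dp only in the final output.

Δt=0.11625, u=1.06547, d=0.93855, q=0.56239, disc=e^(-rΔt)=0.99017
k=8 terminal: V=max(K-S,0) → 29.8188 22.3892 13.9548 4.3798 0.0000 0.0000 0.0000 0.0000 0.0000
k=7: j=0 S=58.5382 intr=26.2218 cont=25.3884 V=26.2218[EX]; j=1 S=66.4544 intr=18.3056 cont=17.4722 V=18.3056[EX]; j=2 S=75.4410 intr=9.3190 cont=8.4856 V=9.3190[EX]; j=3 S=85.6428 intr=0.0000 cont=1.8978 V=1.8978[hold]; j=4 S=97.2243 intr=0.0000 cont=0.0000 V=0.0000[hold]; j=5 S=110.3719 intr=0.0000 cont=0.0000 V=0.0000[hold]; j=6 S=125.2975 intr=0.0000 cont=0.0000 V=0.0000[hold]; j=7 S=142.2414 intr=0.0000 cont=0.0000 V=0.0000[hold]  S*(7)=75.4410
k=6: j=0 S=62.3708 intr=22.3892 cont=21.5558 V=22.3892[EX]; j=1 S=70.8052 intr=13.9548 cont=13.1214 V=13.9548[EX]; j=2 S=80.3802 intr=4.3798 cont=5.0948 V=5.0948[hold]; j=3 S=91.2500 intr=0.0000 cont=0.8223 V=0.8223[hold]; j=4 S=103.5897 intr=0.0000 cont=0.0000 V=0.0000[hold]; j=5 S=117.5981 intr=0.0000 cont=0.0000 V=0.0000[hold]; j=6 S=133.5009 intr=0.0000 cont=0.0000 V=0.0000[hold]  S*(6)=70.8052
k=5: j=0 S=66.4544 intr=18.3056 cont=17.4722 V=18.3056[EX]; j=1 S=75.4410 intr=9.3190 cont=8.8838 V=9.3190[EX]; j=2 S=85.6428 intr=0.0000 cont=2.6655 V=2.6655[hold]; j=3 S=97.2243 intr=0.0000 cont=0.3563 V=0.3563[hold]; j=4 S=110.3719 intr=0.0000 cont=0.0000 V=0.0000[hold]; j=5 S=125.2975 intr=0.0000 cont=0.0000 V=0.0000[hold]  S*(5)=75.4410
k=4: j=0 S=70.8052 intr=13.9548 cont=13.1214 V=13.9548[EX]; j=1 S=80.3802 intr=4.3798 cont=5.5223 V=5.5223[hold]; j=2 S=91.2500 intr=0.0000 cont=1.3534 V=1.3534[hold]; j=3 S=103.5897 intr=0.0000 cont=0.1544 V=0.1544[hold]; j=4 S=117.5981 intr=0.0000 cont=0.0000 V=0.0000[hold]  S*(4)=70.8052
k=3: j=0 S=75.4410 intr=9.3190 cont=9.1219 V=9.3190[EX]; j=1 S=85.6428 intr=0.0000 cont=3.1465 V=3.1465[hold]; j=2 S=97.2243 intr=0.0000 cont=0.6724 V=0.6724[hold]; j=3 S=110.3719 intr=0.0000 cont=0.0669 V=0.0669[hold]  S*(3)=75.4410
k=2: j=0 S=80.3802 intr=4.3798 cont=5.7902 V=5.7902[hold]; j=1 S=91.2500 intr=0.0000 cont=1.7379 V=1.7379[hold]; j=2 S=103.5897 intr=0.0000 cont=0.3286 V=0.3286[hold]  S*(2)=-
k=1: j=0 S=85.6428 intr=0.0000 cont=3.4767 V=3.4767[hold]; j=1 S=97.2243 intr=0.0000 cont=0.9360 V=0.9360[hold]  S*(1)=-
k=0: j=0 S=91.2500 intr=0.0000 cont=2.0277 V=2.0277[hold]  S*(0)=-

price = 2.0277
boundary = - - - 75.4410 70.8052 75.4410 70.8052 75.4410
tree:
2.0277
3.4767 0.9360
5.7902 1.7379 0.3286
9.3190 3.1465 0.6724 0.0669
13.9548 5.5223 1.3534 0.1544 0.0000
18.3056 9.3190 2.6655 0.3563 0.0000 0.0000
22.3892 13.9548 5.0948 0.8223 0.0000 0.0000 0.0000
26.2218 18.3056 9.3190 1.8978 0.0000 0.0000 0.0000 0.0000
29.8188 22.3892 13.9548 4.3798 0.0000 0.0000 0.0000 0.0000 0.0000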